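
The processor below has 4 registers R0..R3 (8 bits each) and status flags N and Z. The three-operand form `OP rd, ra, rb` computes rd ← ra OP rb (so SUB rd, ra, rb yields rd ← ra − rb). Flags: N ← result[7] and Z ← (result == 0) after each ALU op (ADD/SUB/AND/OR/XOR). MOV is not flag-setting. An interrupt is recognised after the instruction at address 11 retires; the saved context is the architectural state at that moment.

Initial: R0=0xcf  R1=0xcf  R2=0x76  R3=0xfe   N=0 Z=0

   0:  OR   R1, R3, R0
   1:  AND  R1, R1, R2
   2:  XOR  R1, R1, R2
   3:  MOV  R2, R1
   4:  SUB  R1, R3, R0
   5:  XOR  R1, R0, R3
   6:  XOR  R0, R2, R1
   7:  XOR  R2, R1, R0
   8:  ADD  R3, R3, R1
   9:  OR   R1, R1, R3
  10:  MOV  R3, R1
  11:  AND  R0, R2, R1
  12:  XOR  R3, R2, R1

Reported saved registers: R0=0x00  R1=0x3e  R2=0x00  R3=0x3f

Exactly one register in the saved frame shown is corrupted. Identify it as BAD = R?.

BAD = R1

after  0: R0=0xcf R1=0xff R2=0x76 R3=0xfe  N=1 Z=0
after  1: R0=0xcf R1=0x76 R2=0x76 R3=0xfe  N=0 Z=0
after  2: R0=0xcf R1=0x00 R2=0x76 R3=0xfe  N=0 Z=1
after  3: R0=0xcf R1=0x00 R2=0x00 R3=0xfe  N=0 Z=1
after  4: R0=0xcf R1=0x2f R2=0x00 R3=0xfe  N=0 Z=0
after  5: R0=0xcf R1=0x31 R2=0x00 R3=0xfe  N=0 Z=0
after  6: R0=0x31 R1=0x31 R2=0x00 R3=0xfe  N=0 Z=0
after  7: R0=0x31 R1=0x31 R2=0x00 R3=0xfe  N=0 Z=1
after  8: R0=0x31 R1=0x31 R2=0x00 R3=0x2f  N=0 Z=0
after  9: R0=0x31 R1=0x3f R2=0x00 R3=0x2f  N=0 Z=0
after 10: R0=0x31 R1=0x3f R2=0x00 R3=0x3f  N=0 Z=0
after 11: R0=0x00 R1=0x3f R2=0x00 R3=0x3f  N=0 Z=1
-- IRQ taken; context saved, return-PC = 12 --
mismatch: R1: reported 0x3e vs actual 0x3f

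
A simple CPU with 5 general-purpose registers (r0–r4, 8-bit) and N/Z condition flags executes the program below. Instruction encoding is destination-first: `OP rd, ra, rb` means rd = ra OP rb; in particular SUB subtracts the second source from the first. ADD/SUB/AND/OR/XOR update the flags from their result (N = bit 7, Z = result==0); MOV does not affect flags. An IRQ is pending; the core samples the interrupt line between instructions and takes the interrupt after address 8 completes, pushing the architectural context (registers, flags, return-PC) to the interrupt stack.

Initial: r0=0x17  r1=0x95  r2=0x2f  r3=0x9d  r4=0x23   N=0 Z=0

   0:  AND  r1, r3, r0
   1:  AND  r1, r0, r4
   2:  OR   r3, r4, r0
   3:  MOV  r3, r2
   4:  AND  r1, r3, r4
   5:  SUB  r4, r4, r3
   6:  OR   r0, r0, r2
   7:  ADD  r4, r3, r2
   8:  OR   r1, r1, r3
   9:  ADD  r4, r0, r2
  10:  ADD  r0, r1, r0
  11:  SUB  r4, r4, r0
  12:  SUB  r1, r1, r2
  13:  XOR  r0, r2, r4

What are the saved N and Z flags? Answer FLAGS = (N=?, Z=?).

after  0: r0=0x17 r1=0x15 r2=0x2f r3=0x9d r4=0x23  N=0 Z=0
after  1: r0=0x17 r1=0x03 r2=0x2f r3=0x9d r4=0x23  N=0 Z=0
after  2: r0=0x17 r1=0x03 r2=0x2f r3=0x37 r4=0x23  N=0 Z=0
after  3: r0=0x17 r1=0x03 r2=0x2f r3=0x2f r4=0x23  N=0 Z=0
after  4: r0=0x17 r1=0x23 r2=0x2f r3=0x2f r4=0x23  N=0 Z=0
after  5: r0=0x17 r1=0x23 r2=0x2f r3=0x2f r4=0xf4  N=1 Z=0
after  6: r0=0x3f r1=0x23 r2=0x2f r3=0x2f r4=0xf4  N=0 Z=0
after  7: r0=0x3f r1=0x23 r2=0x2f r3=0x2f r4=0x5e  N=0 Z=0
after  8: r0=0x3f r1=0x2f r2=0x2f r3=0x2f r4=0x5e  N=0 Z=0
-- IRQ taken; context saved, return-PC = 9 --

FLAGS = (N=0, Z=0)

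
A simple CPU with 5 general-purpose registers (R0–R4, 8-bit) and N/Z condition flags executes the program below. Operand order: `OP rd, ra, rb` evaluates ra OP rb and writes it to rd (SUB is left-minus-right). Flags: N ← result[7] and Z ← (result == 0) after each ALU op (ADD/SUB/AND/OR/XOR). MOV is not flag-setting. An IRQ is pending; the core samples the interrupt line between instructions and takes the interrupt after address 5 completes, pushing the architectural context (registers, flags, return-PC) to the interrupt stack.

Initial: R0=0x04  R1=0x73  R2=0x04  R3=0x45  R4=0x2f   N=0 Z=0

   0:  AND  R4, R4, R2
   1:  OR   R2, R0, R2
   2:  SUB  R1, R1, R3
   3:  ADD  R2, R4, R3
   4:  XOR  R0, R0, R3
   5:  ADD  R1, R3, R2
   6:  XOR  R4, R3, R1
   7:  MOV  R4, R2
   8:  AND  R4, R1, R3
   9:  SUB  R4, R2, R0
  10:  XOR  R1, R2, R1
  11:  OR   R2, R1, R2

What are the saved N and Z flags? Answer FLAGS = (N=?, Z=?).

FLAGS = (N=1, Z=0)

after  0: R0=0x04 R1=0x73 R2=0x04 R3=0x45 R4=0x04  N=0 Z=0
after  1: R0=0x04 R1=0x73 R2=0x04 R3=0x45 R4=0x04  N=0 Z=0
after  2: R0=0x04 R1=0x2e R2=0x04 R3=0x45 R4=0x04  N=0 Z=0
after  3: R0=0x04 R1=0x2e R2=0x49 R3=0x45 R4=0x04  N=0 Z=0
after  4: R0=0x41 R1=0x2e R2=0x49 R3=0x45 R4=0x04  N=0 Z=0
after  5: R0=0x41 R1=0x8e R2=0x49 R3=0x45 R4=0x04  N=1 Z=0
-- IRQ taken; context saved, return-PC = 6 --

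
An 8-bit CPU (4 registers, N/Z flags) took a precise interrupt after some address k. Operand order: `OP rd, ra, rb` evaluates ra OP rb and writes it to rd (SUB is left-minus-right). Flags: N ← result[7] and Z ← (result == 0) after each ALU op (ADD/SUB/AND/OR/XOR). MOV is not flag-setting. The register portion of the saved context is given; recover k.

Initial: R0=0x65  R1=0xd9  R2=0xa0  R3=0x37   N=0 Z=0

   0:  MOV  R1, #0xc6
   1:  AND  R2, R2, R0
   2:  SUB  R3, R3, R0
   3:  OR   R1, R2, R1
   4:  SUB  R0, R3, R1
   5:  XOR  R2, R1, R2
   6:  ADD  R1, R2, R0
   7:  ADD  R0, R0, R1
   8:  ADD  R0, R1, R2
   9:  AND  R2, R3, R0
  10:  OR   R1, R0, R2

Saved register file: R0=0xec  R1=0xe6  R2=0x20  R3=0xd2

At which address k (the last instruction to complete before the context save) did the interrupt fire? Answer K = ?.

after  0: R0=0x65 R1=0xc6 R2=0xa0 R3=0x37  N=0 Z=0
after  1: R0=0x65 R1=0xc6 R2=0x20 R3=0x37  N=0 Z=0
after  2: R0=0x65 R1=0xc6 R2=0x20 R3=0xd2  N=1 Z=0
after  3: R0=0x65 R1=0xe6 R2=0x20 R3=0xd2  N=1 Z=0
after  4: R0=0xec R1=0xe6 R2=0x20 R3=0xd2  N=1 Z=0
-- IRQ taken; context saved, return-PC = 5 --

K = 4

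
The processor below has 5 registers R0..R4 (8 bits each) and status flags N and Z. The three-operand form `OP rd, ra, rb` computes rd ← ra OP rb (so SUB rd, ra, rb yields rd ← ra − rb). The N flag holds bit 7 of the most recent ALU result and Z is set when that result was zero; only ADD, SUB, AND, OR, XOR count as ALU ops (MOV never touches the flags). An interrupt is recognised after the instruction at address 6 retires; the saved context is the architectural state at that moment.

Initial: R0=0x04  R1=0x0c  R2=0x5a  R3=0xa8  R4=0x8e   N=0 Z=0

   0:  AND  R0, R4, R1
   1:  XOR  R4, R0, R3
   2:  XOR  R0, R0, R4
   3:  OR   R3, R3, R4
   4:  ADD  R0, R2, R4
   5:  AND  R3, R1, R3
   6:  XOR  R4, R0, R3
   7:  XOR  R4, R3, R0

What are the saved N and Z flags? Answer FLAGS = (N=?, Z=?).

after  0: R0=0x0c R1=0x0c R2=0x5a R3=0xa8 R4=0x8e  N=0 Z=0
after  1: R0=0x0c R1=0x0c R2=0x5a R3=0xa8 R4=0xa4  N=1 Z=0
after  2: R0=0xa8 R1=0x0c R2=0x5a R3=0xa8 R4=0xa4  N=1 Z=0
after  3: R0=0xa8 R1=0x0c R2=0x5a R3=0xac R4=0xa4  N=1 Z=0
after  4: R0=0xfe R1=0x0c R2=0x5a R3=0xac R4=0xa4  N=1 Z=0
after  5: R0=0xfe R1=0x0c R2=0x5a R3=0x0c R4=0xa4  N=0 Z=0
after  6: R0=0xfe R1=0x0c R2=0x5a R3=0x0c R4=0xf2  N=1 Z=0
-- IRQ taken; context saved, return-PC = 7 --

FLAGS = (N=1, Z=0)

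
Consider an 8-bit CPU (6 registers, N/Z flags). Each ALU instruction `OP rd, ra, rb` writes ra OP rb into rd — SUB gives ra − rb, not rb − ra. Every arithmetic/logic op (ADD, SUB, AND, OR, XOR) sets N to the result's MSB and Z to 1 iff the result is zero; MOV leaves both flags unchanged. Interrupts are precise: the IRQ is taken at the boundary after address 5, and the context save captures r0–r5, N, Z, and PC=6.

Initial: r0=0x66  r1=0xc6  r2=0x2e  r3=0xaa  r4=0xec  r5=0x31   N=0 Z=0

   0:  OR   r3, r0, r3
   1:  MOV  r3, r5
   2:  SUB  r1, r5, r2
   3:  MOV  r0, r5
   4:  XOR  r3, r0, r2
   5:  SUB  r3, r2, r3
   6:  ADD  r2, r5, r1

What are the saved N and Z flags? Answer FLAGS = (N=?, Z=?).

FLAGS = (N=0, Z=0)

after  0: r0=0x66 r1=0xc6 r2=0x2e r3=0xee r4=0xec r5=0x31  N=1 Z=0
after  1: r0=0x66 r1=0xc6 r2=0x2e r3=0x31 r4=0xec r5=0x31  N=1 Z=0
after  2: r0=0x66 r1=0x03 r2=0x2e r3=0x31 r4=0xec r5=0x31  N=0 Z=0
after  3: r0=0x31 r1=0x03 r2=0x2e r3=0x31 r4=0xec r5=0x31  N=0 Z=0
after  4: r0=0x31 r1=0x03 r2=0x2e r3=0x1f r4=0xec r5=0x31  N=0 Z=0
after  5: r0=0x31 r1=0x03 r2=0x2e r3=0x0f r4=0xec r5=0x31  N=0 Z=0
-- IRQ taken; context saved, return-PC = 6 --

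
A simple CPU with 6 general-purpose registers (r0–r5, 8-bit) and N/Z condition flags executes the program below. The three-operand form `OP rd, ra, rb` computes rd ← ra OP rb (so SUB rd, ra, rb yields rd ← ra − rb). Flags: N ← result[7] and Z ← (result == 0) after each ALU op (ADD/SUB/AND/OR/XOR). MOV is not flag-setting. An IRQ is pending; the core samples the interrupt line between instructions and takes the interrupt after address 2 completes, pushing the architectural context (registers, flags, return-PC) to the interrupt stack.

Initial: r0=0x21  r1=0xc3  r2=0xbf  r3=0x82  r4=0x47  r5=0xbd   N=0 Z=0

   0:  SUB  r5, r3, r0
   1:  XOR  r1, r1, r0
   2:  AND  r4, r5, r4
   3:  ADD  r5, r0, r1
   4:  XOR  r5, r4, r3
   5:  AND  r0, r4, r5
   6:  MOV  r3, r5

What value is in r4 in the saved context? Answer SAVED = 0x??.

after  0: r0=0x21 r1=0xc3 r2=0xbf r3=0x82 r4=0x47 r5=0x61  N=0 Z=0
after  1: r0=0x21 r1=0xe2 r2=0xbf r3=0x82 r4=0x47 r5=0x61  N=1 Z=0
after  2: r0=0x21 r1=0xe2 r2=0xbf r3=0x82 r4=0x41 r5=0x61  N=0 Z=0
-- IRQ taken; context saved, return-PC = 3 --

SAVED = 0x41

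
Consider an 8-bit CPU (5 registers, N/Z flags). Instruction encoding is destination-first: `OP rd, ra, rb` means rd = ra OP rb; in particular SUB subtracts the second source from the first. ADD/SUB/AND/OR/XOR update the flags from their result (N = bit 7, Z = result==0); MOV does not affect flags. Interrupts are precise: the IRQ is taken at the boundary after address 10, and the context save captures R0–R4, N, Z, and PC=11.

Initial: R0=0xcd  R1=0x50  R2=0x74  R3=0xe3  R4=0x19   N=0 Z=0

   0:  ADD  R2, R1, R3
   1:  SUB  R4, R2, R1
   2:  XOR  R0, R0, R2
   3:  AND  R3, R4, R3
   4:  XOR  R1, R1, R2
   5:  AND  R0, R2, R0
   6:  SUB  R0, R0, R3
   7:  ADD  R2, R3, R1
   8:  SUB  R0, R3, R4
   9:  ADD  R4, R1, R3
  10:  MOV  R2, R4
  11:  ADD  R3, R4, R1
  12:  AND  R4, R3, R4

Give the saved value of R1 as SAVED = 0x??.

SAVED = 0x63

after  0: R0=0xcd R1=0x50 R2=0x33 R3=0xe3 R4=0x19  N=0 Z=0
after  1: R0=0xcd R1=0x50 R2=0x33 R3=0xe3 R4=0xe3  N=1 Z=0
after  2: R0=0xfe R1=0x50 R2=0x33 R3=0xe3 R4=0xe3  N=1 Z=0
after  3: R0=0xfe R1=0x50 R2=0x33 R3=0xe3 R4=0xe3  N=1 Z=0
after  4: R0=0xfe R1=0x63 R2=0x33 R3=0xe3 R4=0xe3  N=0 Z=0
after  5: R0=0x32 R1=0x63 R2=0x33 R3=0xe3 R4=0xe3  N=0 Z=0
after  6: R0=0x4f R1=0x63 R2=0x33 R3=0xe3 R4=0xe3  N=0 Z=0
after  7: R0=0x4f R1=0x63 R2=0x46 R3=0xe3 R4=0xe3  N=0 Z=0
after  8: R0=0x00 R1=0x63 R2=0x46 R3=0xe3 R4=0xe3  N=0 Z=1
after  9: R0=0x00 R1=0x63 R2=0x46 R3=0xe3 R4=0x46  N=0 Z=0
after 10: R0=0x00 R1=0x63 R2=0x46 R3=0xe3 R4=0x46  N=0 Z=0
-- IRQ taken; context saved, return-PC = 11 --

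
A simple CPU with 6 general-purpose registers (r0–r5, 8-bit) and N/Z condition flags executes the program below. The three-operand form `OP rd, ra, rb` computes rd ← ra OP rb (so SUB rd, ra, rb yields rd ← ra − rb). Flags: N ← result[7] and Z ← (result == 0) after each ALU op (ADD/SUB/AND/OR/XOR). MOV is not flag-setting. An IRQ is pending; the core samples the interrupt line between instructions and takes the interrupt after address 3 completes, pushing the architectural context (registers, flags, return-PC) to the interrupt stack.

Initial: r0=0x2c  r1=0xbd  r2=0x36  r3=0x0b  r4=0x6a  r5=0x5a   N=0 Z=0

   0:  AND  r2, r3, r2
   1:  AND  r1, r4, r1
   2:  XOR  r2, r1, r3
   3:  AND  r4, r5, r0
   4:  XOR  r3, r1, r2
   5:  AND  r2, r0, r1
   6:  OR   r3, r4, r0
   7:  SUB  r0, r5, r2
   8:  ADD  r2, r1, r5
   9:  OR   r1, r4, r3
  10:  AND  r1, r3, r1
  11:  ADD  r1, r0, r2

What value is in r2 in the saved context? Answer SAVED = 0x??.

after  0: r0=0x2c r1=0xbd r2=0x02 r3=0x0b r4=0x6a r5=0x5a  N=0 Z=0
after  1: r0=0x2c r1=0x28 r2=0x02 r3=0x0b r4=0x6a r5=0x5a  N=0 Z=0
after  2: r0=0x2c r1=0x28 r2=0x23 r3=0x0b r4=0x6a r5=0x5a  N=0 Z=0
after  3: r0=0x2c r1=0x28 r2=0x23 r3=0x0b r4=0x08 r5=0x5a  N=0 Z=0
-- IRQ taken; context saved, return-PC = 4 --

SAVED = 0x23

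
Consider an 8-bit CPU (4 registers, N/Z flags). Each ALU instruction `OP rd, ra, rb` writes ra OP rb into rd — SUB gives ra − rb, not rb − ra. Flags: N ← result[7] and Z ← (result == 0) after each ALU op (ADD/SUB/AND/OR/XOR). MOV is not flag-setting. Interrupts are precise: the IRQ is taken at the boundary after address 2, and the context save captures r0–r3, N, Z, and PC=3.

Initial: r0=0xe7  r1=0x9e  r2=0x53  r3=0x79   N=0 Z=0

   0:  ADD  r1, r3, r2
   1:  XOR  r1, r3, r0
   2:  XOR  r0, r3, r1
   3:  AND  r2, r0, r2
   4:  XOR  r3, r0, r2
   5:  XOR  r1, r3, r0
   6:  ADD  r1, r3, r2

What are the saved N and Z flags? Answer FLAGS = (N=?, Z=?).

FLAGS = (N=1, Z=0)

after  0: r0=0xe7 r1=0xcc r2=0x53 r3=0x79  N=1 Z=0
after  1: r0=0xe7 r1=0x9e r2=0x53 r3=0x79  N=1 Z=0
after  2: r0=0xe7 r1=0x9e r2=0x53 r3=0x79  N=1 Z=0
-- IRQ taken; context saved, return-PC = 3 --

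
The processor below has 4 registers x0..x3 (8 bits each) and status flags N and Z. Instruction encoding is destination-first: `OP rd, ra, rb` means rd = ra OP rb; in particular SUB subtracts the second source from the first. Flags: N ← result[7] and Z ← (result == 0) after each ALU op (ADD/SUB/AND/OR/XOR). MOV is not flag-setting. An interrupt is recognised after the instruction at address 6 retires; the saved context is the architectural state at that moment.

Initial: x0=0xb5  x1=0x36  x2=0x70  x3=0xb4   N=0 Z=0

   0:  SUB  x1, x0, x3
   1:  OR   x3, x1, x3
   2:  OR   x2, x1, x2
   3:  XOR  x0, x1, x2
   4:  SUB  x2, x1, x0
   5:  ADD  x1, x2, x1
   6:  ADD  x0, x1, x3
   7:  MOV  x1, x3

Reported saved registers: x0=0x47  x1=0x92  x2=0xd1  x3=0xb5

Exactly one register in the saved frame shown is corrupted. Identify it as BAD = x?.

after  0: x0=0xb5 x1=0x01 x2=0x70 x3=0xb4  N=0 Z=0
after  1: x0=0xb5 x1=0x01 x2=0x70 x3=0xb5  N=1 Z=0
after  2: x0=0xb5 x1=0x01 x2=0x71 x3=0xb5  N=0 Z=0
after  3: x0=0x70 x1=0x01 x2=0x71 x3=0xb5  N=0 Z=0
after  4: x0=0x70 x1=0x01 x2=0x91 x3=0xb5  N=1 Z=0
after  5: x0=0x70 x1=0x92 x2=0x91 x3=0xb5  N=1 Z=0
after  6: x0=0x47 x1=0x92 x2=0x91 x3=0xb5  N=0 Z=0
-- IRQ taken; context saved, return-PC = 7 --
mismatch: x2: reported 0xd1 vs actual 0x91

BAD = x2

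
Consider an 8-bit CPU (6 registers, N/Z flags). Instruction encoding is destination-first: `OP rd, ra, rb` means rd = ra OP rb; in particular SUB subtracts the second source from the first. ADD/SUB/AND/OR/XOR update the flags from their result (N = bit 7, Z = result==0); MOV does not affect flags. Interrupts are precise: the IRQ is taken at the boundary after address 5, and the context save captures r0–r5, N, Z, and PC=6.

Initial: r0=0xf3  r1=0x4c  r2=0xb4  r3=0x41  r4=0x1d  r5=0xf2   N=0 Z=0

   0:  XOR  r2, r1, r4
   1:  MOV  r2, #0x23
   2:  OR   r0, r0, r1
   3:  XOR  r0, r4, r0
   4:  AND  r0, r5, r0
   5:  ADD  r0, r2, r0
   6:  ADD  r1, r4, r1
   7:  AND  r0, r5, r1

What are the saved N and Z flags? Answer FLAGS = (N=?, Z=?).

after  0: r0=0xf3 r1=0x4c r2=0x51 r3=0x41 r4=0x1d r5=0xf2  N=0 Z=0
after  1: r0=0xf3 r1=0x4c r2=0x23 r3=0x41 r4=0x1d r5=0xf2  N=0 Z=0
after  2: r0=0xff r1=0x4c r2=0x23 r3=0x41 r4=0x1d r5=0xf2  N=1 Z=0
after  3: r0=0xe2 r1=0x4c r2=0x23 r3=0x41 r4=0x1d r5=0xf2  N=1 Z=0
after  4: r0=0xe2 r1=0x4c r2=0x23 r3=0x41 r4=0x1d r5=0xf2  N=1 Z=0
after  5: r0=0x05 r1=0x4c r2=0x23 r3=0x41 r4=0x1d r5=0xf2  N=0 Z=0
-- IRQ taken; context saved, return-PC = 6 --

FLAGS = (N=0, Z=0)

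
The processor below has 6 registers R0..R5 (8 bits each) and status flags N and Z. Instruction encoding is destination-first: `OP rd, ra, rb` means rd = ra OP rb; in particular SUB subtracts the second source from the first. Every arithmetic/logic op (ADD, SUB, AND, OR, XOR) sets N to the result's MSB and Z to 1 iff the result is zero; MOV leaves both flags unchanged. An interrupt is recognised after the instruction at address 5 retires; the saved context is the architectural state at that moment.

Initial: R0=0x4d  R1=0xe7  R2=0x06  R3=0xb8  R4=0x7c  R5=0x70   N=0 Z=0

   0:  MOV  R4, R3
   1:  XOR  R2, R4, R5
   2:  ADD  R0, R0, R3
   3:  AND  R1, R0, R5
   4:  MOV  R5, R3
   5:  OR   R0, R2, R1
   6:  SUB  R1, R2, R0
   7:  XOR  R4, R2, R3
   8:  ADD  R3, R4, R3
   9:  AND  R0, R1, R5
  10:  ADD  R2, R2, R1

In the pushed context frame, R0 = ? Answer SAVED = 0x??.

SAVED = 0xc8

after  0: R0=0x4d R1=0xe7 R2=0x06 R3=0xb8 R4=0xb8 R5=0x70  N=0 Z=0
after  1: R0=0x4d R1=0xe7 R2=0xc8 R3=0xb8 R4=0xb8 R5=0x70  N=1 Z=0
after  2: R0=0x05 R1=0xe7 R2=0xc8 R3=0xb8 R4=0xb8 R5=0x70  N=0 Z=0
after  3: R0=0x05 R1=0x00 R2=0xc8 R3=0xb8 R4=0xb8 R5=0x70  N=0 Z=1
after  4: R0=0x05 R1=0x00 R2=0xc8 R3=0xb8 R4=0xb8 R5=0xb8  N=0 Z=1
after  5: R0=0xc8 R1=0x00 R2=0xc8 R3=0xb8 R4=0xb8 R5=0xb8  N=1 Z=0
-- IRQ taken; context saved, return-PC = 6 --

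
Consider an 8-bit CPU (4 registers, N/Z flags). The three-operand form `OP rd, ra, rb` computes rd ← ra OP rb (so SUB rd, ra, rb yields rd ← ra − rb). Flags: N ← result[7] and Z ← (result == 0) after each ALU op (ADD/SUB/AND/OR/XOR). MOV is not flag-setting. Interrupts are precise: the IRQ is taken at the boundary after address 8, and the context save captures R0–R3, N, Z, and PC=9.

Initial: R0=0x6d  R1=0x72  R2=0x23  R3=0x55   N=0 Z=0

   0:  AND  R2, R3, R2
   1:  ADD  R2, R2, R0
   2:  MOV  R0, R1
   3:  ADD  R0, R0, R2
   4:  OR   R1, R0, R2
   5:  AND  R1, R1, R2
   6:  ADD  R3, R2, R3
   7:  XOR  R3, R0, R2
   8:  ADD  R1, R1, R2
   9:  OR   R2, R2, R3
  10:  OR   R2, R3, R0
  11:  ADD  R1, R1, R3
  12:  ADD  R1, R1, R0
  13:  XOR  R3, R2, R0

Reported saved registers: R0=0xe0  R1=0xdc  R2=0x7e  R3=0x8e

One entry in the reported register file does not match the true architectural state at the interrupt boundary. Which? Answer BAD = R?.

after  0: R0=0x6d R1=0x72 R2=0x01 R3=0x55  N=0 Z=0
after  1: R0=0x6d R1=0x72 R2=0x6e R3=0x55  N=0 Z=0
after  2: R0=0x72 R1=0x72 R2=0x6e R3=0x55  N=0 Z=0
after  3: R0=0xe0 R1=0x72 R2=0x6e R3=0x55  N=1 Z=0
after  4: R0=0xe0 R1=0xee R2=0x6e R3=0x55  N=1 Z=0
after  5: R0=0xe0 R1=0x6e R2=0x6e R3=0x55  N=0 Z=0
after  6: R0=0xe0 R1=0x6e R2=0x6e R3=0xc3  N=1 Z=0
after  7: R0=0xe0 R1=0x6e R2=0x6e R3=0x8e  N=1 Z=0
after  8: R0=0xe0 R1=0xdc R2=0x6e R3=0x8e  N=1 Z=0
-- IRQ taken; context saved, return-PC = 9 --
mismatch: R2: reported 0x7e vs actual 0x6e

BAD = R2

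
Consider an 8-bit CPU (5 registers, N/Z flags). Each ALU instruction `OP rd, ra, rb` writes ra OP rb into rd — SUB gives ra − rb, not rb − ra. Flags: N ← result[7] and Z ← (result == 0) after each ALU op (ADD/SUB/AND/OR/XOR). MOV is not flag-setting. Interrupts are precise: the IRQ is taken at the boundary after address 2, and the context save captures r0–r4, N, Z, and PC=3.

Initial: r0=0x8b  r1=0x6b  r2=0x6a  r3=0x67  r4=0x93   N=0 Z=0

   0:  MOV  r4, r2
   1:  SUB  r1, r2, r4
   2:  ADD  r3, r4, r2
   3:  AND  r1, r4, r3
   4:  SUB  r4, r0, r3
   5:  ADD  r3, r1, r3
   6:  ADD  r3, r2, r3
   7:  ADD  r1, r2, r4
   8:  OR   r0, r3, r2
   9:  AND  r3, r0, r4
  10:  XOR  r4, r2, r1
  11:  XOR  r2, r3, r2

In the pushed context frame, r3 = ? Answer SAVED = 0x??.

SAVED = 0xd4

after  0: r0=0x8b r1=0x6b r2=0x6a r3=0x67 r4=0x6a  N=0 Z=0
after  1: r0=0x8b r1=0x00 r2=0x6a r3=0x67 r4=0x6a  N=0 Z=1
after  2: r0=0x8b r1=0x00 r2=0x6a r3=0xd4 r4=0x6a  N=1 Z=0
-- IRQ taken; context saved, return-PC = 3 --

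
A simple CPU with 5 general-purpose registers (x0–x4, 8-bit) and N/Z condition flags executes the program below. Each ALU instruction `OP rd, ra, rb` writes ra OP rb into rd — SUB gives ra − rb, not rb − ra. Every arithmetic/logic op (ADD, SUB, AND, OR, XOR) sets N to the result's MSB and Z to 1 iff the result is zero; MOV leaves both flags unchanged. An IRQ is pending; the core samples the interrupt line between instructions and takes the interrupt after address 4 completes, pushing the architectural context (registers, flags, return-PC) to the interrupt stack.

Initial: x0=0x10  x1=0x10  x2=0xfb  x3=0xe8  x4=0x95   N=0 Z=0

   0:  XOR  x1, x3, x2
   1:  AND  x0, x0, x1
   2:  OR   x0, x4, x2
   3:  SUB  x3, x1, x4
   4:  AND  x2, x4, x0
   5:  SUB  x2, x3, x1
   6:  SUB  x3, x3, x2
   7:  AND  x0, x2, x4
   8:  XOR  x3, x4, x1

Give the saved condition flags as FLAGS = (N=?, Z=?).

FLAGS = (N=1, Z=0)

after  0: x0=0x10 x1=0x13 x2=0xfb x3=0xe8 x4=0x95  N=0 Z=0
after  1: x0=0x10 x1=0x13 x2=0xfb x3=0xe8 x4=0x95  N=0 Z=0
after  2: x0=0xff x1=0x13 x2=0xfb x3=0xe8 x4=0x95  N=1 Z=0
after  3: x0=0xff x1=0x13 x2=0xfb x3=0x7e x4=0x95  N=0 Z=0
after  4: x0=0xff x1=0x13 x2=0x95 x3=0x7e x4=0x95  N=1 Z=0
-- IRQ taken; context saved, return-PC = 5 --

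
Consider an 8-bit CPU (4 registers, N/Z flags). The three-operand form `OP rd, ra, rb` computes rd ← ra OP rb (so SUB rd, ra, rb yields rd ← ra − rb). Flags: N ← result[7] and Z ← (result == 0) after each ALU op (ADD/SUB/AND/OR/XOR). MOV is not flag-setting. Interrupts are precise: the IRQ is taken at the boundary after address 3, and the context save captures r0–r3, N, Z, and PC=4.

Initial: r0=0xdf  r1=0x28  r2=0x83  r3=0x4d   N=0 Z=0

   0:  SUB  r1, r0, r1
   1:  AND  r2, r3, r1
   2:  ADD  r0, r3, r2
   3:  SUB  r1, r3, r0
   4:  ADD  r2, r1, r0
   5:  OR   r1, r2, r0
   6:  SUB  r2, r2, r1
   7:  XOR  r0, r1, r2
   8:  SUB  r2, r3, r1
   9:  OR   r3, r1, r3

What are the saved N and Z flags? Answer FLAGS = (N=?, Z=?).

after  0: r0=0xdf r1=0xb7 r2=0x83 r3=0x4d  N=1 Z=0
after  1: r0=0xdf r1=0xb7 r2=0x05 r3=0x4d  N=0 Z=0
after  2: r0=0x52 r1=0xb7 r2=0x05 r3=0x4d  N=0 Z=0
after  3: r0=0x52 r1=0xfb r2=0x05 r3=0x4d  N=1 Z=0
-- IRQ taken; context saved, return-PC = 4 --

FLAGS = (N=1, Z=0)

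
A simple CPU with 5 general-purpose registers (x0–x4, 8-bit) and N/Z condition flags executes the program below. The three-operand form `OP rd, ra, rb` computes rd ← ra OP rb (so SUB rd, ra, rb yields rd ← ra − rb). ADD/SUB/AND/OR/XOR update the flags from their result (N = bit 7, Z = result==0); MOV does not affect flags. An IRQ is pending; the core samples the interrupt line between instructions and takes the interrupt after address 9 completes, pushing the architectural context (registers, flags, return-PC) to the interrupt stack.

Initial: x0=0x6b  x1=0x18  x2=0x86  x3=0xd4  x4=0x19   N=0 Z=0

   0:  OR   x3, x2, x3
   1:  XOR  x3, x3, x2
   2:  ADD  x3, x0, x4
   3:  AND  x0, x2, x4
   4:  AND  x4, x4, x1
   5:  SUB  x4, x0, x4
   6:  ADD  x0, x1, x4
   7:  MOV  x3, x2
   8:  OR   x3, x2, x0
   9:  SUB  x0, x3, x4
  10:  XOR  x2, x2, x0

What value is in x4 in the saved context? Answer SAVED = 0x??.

after  0: x0=0x6b x1=0x18 x2=0x86 x3=0xd6 x4=0x19  N=1 Z=0
after  1: x0=0x6b x1=0x18 x2=0x86 x3=0x50 x4=0x19  N=0 Z=0
after  2: x0=0x6b x1=0x18 x2=0x86 x3=0x84 x4=0x19  N=1 Z=0
after  3: x0=0x00 x1=0x18 x2=0x86 x3=0x84 x4=0x19  N=0 Z=1
after  4: x0=0x00 x1=0x18 x2=0x86 x3=0x84 x4=0x18  N=0 Z=0
after  5: x0=0x00 x1=0x18 x2=0x86 x3=0x84 x4=0xe8  N=1 Z=0
after  6: x0=0x00 x1=0x18 x2=0x86 x3=0x84 x4=0xe8  N=0 Z=1
after  7: x0=0x00 x1=0x18 x2=0x86 x3=0x86 x4=0xe8  N=0 Z=1
after  8: x0=0x00 x1=0x18 x2=0x86 x3=0x86 x4=0xe8  N=1 Z=0
after  9: x0=0x9e x1=0x18 x2=0x86 x3=0x86 x4=0xe8  N=1 Z=0
-- IRQ taken; context saved, return-PC = 10 --

SAVED = 0xe8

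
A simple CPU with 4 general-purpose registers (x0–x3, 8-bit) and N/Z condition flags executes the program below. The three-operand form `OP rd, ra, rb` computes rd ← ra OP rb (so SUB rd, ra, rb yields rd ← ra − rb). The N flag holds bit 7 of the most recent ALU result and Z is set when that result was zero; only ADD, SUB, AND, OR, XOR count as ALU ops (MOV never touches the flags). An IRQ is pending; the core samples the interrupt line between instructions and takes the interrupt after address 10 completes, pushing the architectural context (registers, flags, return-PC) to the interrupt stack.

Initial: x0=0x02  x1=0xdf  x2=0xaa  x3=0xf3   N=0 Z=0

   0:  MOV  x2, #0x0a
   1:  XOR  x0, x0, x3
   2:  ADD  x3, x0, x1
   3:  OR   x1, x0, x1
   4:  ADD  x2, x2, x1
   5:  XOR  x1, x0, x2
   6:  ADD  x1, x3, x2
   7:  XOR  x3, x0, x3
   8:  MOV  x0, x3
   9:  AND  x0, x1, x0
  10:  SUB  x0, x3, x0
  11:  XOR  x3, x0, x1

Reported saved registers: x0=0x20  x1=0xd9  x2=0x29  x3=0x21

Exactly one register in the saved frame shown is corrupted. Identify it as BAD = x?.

BAD = x2

after  0: x0=0x02 x1=0xdf x2=0x0a x3=0xf3  N=0 Z=0
after  1: x0=0xf1 x1=0xdf x2=0x0a x3=0xf3  N=1 Z=0
after  2: x0=0xf1 x1=0xdf x2=0x0a x3=0xd0  N=1 Z=0
after  3: x0=0xf1 x1=0xff x2=0x0a x3=0xd0  N=1 Z=0
after  4: x0=0xf1 x1=0xff x2=0x09 x3=0xd0  N=0 Z=0
after  5: x0=0xf1 x1=0xf8 x2=0x09 x3=0xd0  N=1 Z=0
after  6: x0=0xf1 x1=0xd9 x2=0x09 x3=0xd0  N=1 Z=0
after  7: x0=0xf1 x1=0xd9 x2=0x09 x3=0x21  N=0 Z=0
after  8: x0=0x21 x1=0xd9 x2=0x09 x3=0x21  N=0 Z=0
after  9: x0=0x01 x1=0xd9 x2=0x09 x3=0x21  N=0 Z=0
after 10: x0=0x20 x1=0xd9 x2=0x09 x3=0x21  N=0 Z=0
-- IRQ taken; context saved, return-PC = 11 --
mismatch: x2: reported 0x29 vs actual 0x09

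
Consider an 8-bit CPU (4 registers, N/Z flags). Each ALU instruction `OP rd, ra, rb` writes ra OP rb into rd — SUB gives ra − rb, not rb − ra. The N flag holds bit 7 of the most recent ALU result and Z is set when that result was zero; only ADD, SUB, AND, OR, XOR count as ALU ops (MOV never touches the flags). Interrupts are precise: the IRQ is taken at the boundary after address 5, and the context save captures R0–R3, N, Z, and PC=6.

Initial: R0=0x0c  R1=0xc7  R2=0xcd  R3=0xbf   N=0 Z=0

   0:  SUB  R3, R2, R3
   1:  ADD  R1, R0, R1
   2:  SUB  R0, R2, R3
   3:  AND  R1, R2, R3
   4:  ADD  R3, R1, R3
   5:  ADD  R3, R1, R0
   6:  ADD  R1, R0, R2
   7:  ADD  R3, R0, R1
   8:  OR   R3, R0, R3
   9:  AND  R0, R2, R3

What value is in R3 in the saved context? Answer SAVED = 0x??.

after  0: R0=0x0c R1=0xc7 R2=0xcd R3=0x0e  N=0 Z=0
after  1: R0=0x0c R1=0xd3 R2=0xcd R3=0x0e  N=1 Z=0
after  2: R0=0xbf R1=0xd3 R2=0xcd R3=0x0e  N=1 Z=0
after  3: R0=0xbf R1=0x0c R2=0xcd R3=0x0e  N=0 Z=0
after  4: R0=0xbf R1=0x0c R2=0xcd R3=0x1a  N=0 Z=0
after  5: R0=0xbf R1=0x0c R2=0xcd R3=0xcb  N=1 Z=0
-- IRQ taken; context saved, return-PC = 6 --

SAVED = 0xcb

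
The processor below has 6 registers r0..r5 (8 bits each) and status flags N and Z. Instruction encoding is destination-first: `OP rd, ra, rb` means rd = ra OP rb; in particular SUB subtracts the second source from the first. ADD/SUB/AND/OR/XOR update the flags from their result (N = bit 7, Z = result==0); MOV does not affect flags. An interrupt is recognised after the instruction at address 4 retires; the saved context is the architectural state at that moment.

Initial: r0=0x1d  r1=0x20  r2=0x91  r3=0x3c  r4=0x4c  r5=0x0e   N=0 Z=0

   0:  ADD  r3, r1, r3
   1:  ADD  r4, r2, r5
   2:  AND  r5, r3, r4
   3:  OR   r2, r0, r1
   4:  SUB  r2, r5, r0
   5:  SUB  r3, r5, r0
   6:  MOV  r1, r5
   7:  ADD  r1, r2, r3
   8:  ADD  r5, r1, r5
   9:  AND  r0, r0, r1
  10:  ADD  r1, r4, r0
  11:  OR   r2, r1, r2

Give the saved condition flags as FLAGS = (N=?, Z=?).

FLAGS = (N=1, Z=0)

after  0: r0=0x1d r1=0x20 r2=0x91 r3=0x5c r4=0x4c r5=0x0e  N=0 Z=0
after  1: r0=0x1d r1=0x20 r2=0x91 r3=0x5c r4=0x9f r5=0x0e  N=1 Z=0
after  2: r0=0x1d r1=0x20 r2=0x91 r3=0x5c r4=0x9f r5=0x1c  N=0 Z=0
after  3: r0=0x1d r1=0x20 r2=0x3d r3=0x5c r4=0x9f r5=0x1c  N=0 Z=0
after  4: r0=0x1d r1=0x20 r2=0xff r3=0x5c r4=0x9f r5=0x1c  N=1 Z=0
-- IRQ taken; context saved, return-PC = 5 --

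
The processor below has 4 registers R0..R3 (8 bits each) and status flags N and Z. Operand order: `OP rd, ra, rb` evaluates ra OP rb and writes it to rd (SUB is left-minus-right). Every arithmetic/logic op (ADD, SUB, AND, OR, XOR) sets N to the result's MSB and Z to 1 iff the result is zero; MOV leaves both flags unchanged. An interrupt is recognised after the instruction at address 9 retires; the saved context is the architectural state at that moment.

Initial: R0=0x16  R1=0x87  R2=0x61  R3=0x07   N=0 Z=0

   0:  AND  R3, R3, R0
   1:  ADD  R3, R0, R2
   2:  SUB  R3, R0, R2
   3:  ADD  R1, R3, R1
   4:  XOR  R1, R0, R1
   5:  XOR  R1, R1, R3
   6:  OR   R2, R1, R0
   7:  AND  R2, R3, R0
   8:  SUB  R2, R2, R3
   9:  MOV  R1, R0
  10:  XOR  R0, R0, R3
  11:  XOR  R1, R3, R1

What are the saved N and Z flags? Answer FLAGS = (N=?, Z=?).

FLAGS = (N=0, Z=0)

after  0: R0=0x16 R1=0x87 R2=0x61 R3=0x06  N=0 Z=0
after  1: R0=0x16 R1=0x87 R2=0x61 R3=0x77  N=0 Z=0
after  2: R0=0x16 R1=0x87 R2=0x61 R3=0xb5  N=1 Z=0
after  3: R0=0x16 R1=0x3c R2=0x61 R3=0xb5  N=0 Z=0
after  4: R0=0x16 R1=0x2a R2=0x61 R3=0xb5  N=0 Z=0
after  5: R0=0x16 R1=0x9f R2=0x61 R3=0xb5  N=1 Z=0
after  6: R0=0x16 R1=0x9f R2=0x9f R3=0xb5  N=1 Z=0
after  7: R0=0x16 R1=0x9f R2=0x14 R3=0xb5  N=0 Z=0
after  8: R0=0x16 R1=0x9f R2=0x5f R3=0xb5  N=0 Z=0
after  9: R0=0x16 R1=0x16 R2=0x5f R3=0xb5  N=0 Z=0
-- IRQ taken; context saved, return-PC = 10 --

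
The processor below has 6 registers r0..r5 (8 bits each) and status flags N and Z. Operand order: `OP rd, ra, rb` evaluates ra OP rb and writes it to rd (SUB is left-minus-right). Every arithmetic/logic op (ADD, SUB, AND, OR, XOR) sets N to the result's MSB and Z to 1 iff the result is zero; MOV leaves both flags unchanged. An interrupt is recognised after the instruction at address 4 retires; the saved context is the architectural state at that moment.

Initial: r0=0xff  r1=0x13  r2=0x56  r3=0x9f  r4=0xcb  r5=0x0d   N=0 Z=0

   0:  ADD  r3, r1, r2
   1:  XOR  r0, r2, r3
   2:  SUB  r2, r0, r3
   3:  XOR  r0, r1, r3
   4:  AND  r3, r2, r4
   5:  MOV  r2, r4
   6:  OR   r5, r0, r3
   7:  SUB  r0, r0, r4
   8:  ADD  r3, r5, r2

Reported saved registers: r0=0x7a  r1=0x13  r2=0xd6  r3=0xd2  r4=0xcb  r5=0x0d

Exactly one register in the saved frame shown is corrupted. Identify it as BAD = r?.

BAD = r3

after  0: r0=0xff r1=0x13 r2=0x56 r3=0x69 r4=0xcb r5=0x0d  N=0 Z=0
after  1: r0=0x3f r1=0x13 r2=0x56 r3=0x69 r4=0xcb r5=0x0d  N=0 Z=0
after  2: r0=0x3f r1=0x13 r2=0xd6 r3=0x69 r4=0xcb r5=0x0d  N=1 Z=0
after  3: r0=0x7a r1=0x13 r2=0xd6 r3=0x69 r4=0xcb r5=0x0d  N=0 Z=0
after  4: r0=0x7a r1=0x13 r2=0xd6 r3=0xc2 r4=0xcb r5=0x0d  N=1 Z=0
-- IRQ taken; context saved, return-PC = 5 --
mismatch: r3: reported 0xd2 vs actual 0xc2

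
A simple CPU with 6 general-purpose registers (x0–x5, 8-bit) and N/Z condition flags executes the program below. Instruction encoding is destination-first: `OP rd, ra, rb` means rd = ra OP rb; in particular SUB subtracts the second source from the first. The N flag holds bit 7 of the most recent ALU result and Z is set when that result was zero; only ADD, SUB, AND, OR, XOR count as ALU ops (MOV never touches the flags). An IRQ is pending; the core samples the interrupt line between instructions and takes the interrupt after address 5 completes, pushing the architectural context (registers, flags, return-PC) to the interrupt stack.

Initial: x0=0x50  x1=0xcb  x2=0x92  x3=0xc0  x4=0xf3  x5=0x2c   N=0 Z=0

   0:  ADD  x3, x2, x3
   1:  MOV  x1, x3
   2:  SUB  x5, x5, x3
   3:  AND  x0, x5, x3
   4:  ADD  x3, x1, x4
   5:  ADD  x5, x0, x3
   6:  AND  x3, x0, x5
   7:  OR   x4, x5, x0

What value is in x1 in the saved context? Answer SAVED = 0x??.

SAVED = 0x52

after  0: x0=0x50 x1=0xcb x2=0x92 x3=0x52 x4=0xf3 x5=0x2c  N=0 Z=0
after  1: x0=0x50 x1=0x52 x2=0x92 x3=0x52 x4=0xf3 x5=0x2c  N=0 Z=0
after  2: x0=0x50 x1=0x52 x2=0x92 x3=0x52 x4=0xf3 x5=0xda  N=1 Z=0
after  3: x0=0x52 x1=0x52 x2=0x92 x3=0x52 x4=0xf3 x5=0xda  N=0 Z=0
after  4: x0=0x52 x1=0x52 x2=0x92 x3=0x45 x4=0xf3 x5=0xda  N=0 Z=0
after  5: x0=0x52 x1=0x52 x2=0x92 x3=0x45 x4=0xf3 x5=0x97  N=1 Z=0
-- IRQ taken; context saved, return-PC = 6 --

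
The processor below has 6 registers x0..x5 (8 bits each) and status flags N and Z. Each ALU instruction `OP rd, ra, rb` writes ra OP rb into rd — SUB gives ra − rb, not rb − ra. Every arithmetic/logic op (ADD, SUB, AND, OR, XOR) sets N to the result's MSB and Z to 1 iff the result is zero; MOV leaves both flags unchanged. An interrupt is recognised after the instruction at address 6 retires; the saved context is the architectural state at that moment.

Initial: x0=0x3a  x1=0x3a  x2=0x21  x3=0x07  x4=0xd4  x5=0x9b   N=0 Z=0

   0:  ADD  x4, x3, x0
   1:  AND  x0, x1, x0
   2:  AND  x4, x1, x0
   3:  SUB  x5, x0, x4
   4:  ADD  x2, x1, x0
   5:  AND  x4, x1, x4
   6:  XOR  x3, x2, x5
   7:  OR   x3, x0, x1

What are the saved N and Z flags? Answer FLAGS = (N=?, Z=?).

FLAGS = (N=0, Z=0)

after  0: x0=0x3a x1=0x3a x2=0x21 x3=0x07 x4=0x41 x5=0x9b  N=0 Z=0
after  1: x0=0x3a x1=0x3a x2=0x21 x3=0x07 x4=0x41 x5=0x9b  N=0 Z=0
after  2: x0=0x3a x1=0x3a x2=0x21 x3=0x07 x4=0x3a x5=0x9b  N=0 Z=0
after  3: x0=0x3a x1=0x3a x2=0x21 x3=0x07 x4=0x3a x5=0x00  N=0 Z=1
after  4: x0=0x3a x1=0x3a x2=0x74 x3=0x07 x4=0x3a x5=0x00  N=0 Z=0
after  5: x0=0x3a x1=0x3a x2=0x74 x3=0x07 x4=0x3a x5=0x00  N=0 Z=0
after  6: x0=0x3a x1=0x3a x2=0x74 x3=0x74 x4=0x3a x5=0x00  N=0 Z=0
-- IRQ taken; context saved, return-PC = 7 --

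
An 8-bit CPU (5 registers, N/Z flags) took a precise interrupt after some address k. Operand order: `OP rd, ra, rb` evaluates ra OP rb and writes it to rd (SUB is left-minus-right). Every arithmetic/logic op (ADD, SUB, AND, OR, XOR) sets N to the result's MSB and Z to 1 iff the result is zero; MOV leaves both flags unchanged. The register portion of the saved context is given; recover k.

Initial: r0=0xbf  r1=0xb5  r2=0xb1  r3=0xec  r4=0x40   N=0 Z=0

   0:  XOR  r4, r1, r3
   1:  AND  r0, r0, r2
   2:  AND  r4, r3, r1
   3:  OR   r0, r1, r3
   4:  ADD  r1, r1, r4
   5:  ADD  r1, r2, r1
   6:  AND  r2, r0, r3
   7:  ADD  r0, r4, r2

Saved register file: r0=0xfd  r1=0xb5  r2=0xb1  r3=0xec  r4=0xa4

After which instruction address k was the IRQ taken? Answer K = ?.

K = 3

after  0: r0=0xbf r1=0xb5 r2=0xb1 r3=0xec r4=0x59  N=0 Z=0
after  1: r0=0xb1 r1=0xb5 r2=0xb1 r3=0xec r4=0x59  N=1 Z=0
after  2: r0=0xb1 r1=0xb5 r2=0xb1 r3=0xec r4=0xa4  N=1 Z=0
after  3: r0=0xfd r1=0xb5 r2=0xb1 r3=0xec r4=0xa4  N=1 Z=0
-- IRQ taken; context saved, return-PC = 4 --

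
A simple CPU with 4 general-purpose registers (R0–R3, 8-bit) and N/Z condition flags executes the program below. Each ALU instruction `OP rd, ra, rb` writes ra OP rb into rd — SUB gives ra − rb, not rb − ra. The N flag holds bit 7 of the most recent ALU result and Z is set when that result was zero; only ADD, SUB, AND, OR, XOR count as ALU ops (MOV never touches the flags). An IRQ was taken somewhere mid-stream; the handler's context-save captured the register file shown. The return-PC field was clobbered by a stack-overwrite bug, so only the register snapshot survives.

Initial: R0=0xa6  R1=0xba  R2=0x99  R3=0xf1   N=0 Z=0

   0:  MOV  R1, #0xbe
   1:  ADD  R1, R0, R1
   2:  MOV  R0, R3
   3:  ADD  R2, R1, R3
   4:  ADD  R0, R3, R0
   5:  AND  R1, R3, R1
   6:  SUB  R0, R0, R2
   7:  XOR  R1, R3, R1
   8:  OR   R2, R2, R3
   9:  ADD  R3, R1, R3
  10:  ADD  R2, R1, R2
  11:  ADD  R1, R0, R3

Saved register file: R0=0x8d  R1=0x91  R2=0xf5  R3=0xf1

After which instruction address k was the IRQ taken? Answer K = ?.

after  0: R0=0xa6 R1=0xbe R2=0x99 R3=0xf1  N=0 Z=0
after  1: R0=0xa6 R1=0x64 R2=0x99 R3=0xf1  N=0 Z=0
after  2: R0=0xf1 R1=0x64 R2=0x99 R3=0xf1  N=0 Z=0
after  3: R0=0xf1 R1=0x64 R2=0x55 R3=0xf1  N=0 Z=0
after  4: R0=0xe2 R1=0x64 R2=0x55 R3=0xf1  N=1 Z=0
after  5: R0=0xe2 R1=0x60 R2=0x55 R3=0xf1  N=0 Z=0
after  6: R0=0x8d R1=0x60 R2=0x55 R3=0xf1  N=1 Z=0
after  7: R0=0x8d R1=0x91 R2=0x55 R3=0xf1  N=1 Z=0
after  8: R0=0x8d R1=0x91 R2=0xf5 R3=0xf1  N=1 Z=0
-- IRQ taken; context saved, return-PC = 9 --

K = 8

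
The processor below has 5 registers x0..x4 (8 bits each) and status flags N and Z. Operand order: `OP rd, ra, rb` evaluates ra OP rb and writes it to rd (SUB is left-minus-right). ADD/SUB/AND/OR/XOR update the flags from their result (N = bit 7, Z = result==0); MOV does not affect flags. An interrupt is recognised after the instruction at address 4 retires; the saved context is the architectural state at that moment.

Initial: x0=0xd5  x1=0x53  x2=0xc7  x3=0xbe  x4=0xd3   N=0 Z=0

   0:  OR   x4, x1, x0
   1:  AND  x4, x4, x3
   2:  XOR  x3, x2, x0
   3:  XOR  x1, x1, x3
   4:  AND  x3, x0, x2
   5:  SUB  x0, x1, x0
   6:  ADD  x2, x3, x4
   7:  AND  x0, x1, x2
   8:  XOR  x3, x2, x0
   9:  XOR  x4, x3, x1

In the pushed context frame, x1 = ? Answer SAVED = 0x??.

after  0: x0=0xd5 x1=0x53 x2=0xc7 x3=0xbe x4=0xd7  N=1 Z=0
after  1: x0=0xd5 x1=0x53 x2=0xc7 x3=0xbe x4=0x96  N=1 Z=0
after  2: x0=0xd5 x1=0x53 x2=0xc7 x3=0x12 x4=0x96  N=0 Z=0
after  3: x0=0xd5 x1=0x41 x2=0xc7 x3=0x12 x4=0x96  N=0 Z=0
after  4: x0=0xd5 x1=0x41 x2=0xc7 x3=0xc5 x4=0x96  N=1 Z=0
-- IRQ taken; context saved, return-PC = 5 --

SAVED = 0x41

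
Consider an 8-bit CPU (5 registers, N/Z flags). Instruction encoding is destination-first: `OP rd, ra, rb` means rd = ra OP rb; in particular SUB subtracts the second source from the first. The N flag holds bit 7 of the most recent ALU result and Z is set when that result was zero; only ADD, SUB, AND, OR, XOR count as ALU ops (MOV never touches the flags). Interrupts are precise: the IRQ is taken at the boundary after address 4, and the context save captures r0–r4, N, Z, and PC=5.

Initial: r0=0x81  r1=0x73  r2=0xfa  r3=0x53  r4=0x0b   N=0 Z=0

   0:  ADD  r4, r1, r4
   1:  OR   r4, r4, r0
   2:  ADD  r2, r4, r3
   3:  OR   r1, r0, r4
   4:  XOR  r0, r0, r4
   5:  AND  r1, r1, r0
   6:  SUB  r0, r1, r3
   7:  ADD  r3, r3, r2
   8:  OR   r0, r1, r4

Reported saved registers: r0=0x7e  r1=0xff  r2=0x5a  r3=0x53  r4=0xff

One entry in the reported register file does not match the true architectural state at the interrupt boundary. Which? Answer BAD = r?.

after  0: r0=0x81 r1=0x73 r2=0xfa r3=0x53 r4=0x7e  N=0 Z=0
after  1: r0=0x81 r1=0x73 r2=0xfa r3=0x53 r4=0xff  N=1 Z=0
after  2: r0=0x81 r1=0x73 r2=0x52 r3=0x53 r4=0xff  N=0 Z=0
after  3: r0=0x81 r1=0xff r2=0x52 r3=0x53 r4=0xff  N=1 Z=0
after  4: r0=0x7e r1=0xff r2=0x52 r3=0x53 r4=0xff  N=0 Z=0
-- IRQ taken; context saved, return-PC = 5 --
mismatch: r2: reported 0x5a vs actual 0x52

BAD = r2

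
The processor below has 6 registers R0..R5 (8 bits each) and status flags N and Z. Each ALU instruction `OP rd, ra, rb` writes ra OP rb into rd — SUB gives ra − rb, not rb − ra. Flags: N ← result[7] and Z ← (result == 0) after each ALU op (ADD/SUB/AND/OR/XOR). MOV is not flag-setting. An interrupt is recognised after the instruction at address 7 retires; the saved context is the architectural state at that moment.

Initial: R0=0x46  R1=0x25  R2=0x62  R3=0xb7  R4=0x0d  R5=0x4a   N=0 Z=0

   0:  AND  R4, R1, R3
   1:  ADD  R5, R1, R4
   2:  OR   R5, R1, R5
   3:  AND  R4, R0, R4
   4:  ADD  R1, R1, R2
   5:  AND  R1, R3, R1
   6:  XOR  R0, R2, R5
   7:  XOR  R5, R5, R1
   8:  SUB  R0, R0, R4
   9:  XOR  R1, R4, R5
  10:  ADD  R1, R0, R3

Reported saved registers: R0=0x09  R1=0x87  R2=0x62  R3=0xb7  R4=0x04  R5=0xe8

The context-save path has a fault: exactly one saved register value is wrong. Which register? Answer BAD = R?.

BAD = R0

after  0: R0=0x46 R1=0x25 R2=0x62 R3=0xb7 R4=0x25 R5=0x4a  N=0 Z=0
after  1: R0=0x46 R1=0x25 R2=0x62 R3=0xb7 R4=0x25 R5=0x4a  N=0 Z=0
after  2: R0=0x46 R1=0x25 R2=0x62 R3=0xb7 R4=0x25 R5=0x6f  N=0 Z=0
after  3: R0=0x46 R1=0x25 R2=0x62 R3=0xb7 R4=0x04 R5=0x6f  N=0 Z=0
after  4: R0=0x46 R1=0x87 R2=0x62 R3=0xb7 R4=0x04 R5=0x6f  N=1 Z=0
after  5: R0=0x46 R1=0x87 R2=0x62 R3=0xb7 R4=0x04 R5=0x6f  N=1 Z=0
after  6: R0=0x0d R1=0x87 R2=0x62 R3=0xb7 R4=0x04 R5=0x6f  N=0 Z=0
after  7: R0=0x0d R1=0x87 R2=0x62 R3=0xb7 R4=0x04 R5=0xe8  N=1 Z=0
-- IRQ taken; context saved, return-PC = 8 --
mismatch: R0: reported 0x09 vs actual 0x0d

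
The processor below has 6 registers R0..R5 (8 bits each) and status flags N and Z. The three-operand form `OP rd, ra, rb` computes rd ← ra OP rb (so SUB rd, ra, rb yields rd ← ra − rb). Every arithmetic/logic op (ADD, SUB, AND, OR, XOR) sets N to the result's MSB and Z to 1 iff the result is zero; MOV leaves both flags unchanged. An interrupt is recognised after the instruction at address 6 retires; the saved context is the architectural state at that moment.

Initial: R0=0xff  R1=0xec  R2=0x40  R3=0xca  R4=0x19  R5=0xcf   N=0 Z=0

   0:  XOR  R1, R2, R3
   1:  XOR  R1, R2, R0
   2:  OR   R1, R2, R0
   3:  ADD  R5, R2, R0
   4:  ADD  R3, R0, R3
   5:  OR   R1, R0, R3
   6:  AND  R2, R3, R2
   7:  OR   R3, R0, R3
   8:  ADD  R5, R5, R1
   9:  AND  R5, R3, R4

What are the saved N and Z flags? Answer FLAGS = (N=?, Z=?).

FLAGS = (N=0, Z=0)

after  0: R0=0xff R1=0x8a R2=0x40 R3=0xca R4=0x19 R5=0xcf  N=1 Z=0
after  1: R0=0xff R1=0xbf R2=0x40 R3=0xca R4=0x19 R5=0xcf  N=1 Z=0
after  2: R0=0xff R1=0xff R2=0x40 R3=0xca R4=0x19 R5=0xcf  N=1 Z=0
after  3: R0=0xff R1=0xff R2=0x40 R3=0xca R4=0x19 R5=0x3f  N=0 Z=0
after  4: R0=0xff R1=0xff R2=0x40 R3=0xc9 R4=0x19 R5=0x3f  N=1 Z=0
after  5: R0=0xff R1=0xff R2=0x40 R3=0xc9 R4=0x19 R5=0x3f  N=1 Z=0
after  6: R0=0xff R1=0xff R2=0x40 R3=0xc9 R4=0x19 R5=0x3f  N=0 Z=0
-- IRQ taken; context saved, return-PC = 7 --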